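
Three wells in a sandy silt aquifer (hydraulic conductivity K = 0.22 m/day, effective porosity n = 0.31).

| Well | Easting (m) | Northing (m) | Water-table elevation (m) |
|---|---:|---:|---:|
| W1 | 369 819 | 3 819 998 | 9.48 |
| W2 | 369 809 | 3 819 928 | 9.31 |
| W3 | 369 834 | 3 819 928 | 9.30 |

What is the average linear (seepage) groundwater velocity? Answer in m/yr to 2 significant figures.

0.65 m/yr

Taking W1 as reference: W2−W1 = (-10, -70, -0.17); W3−W1 = (15, -70, -0.18).
Determinant of the coordinate differences = (-10)·(-70) − 15·(-70) = 1750.
∂h/∂x = [(-0.17)·(-70) − (-0.18)·(-70)] / 1750 = -0.0004000
∂h/∂y = [(-10)·(-0.18) − 15·(-0.17)] / 1750 = +0.002486
|∇h| = √(-0.0004000² + 0.002486²) = 0.002518
Seepage velocity v = K·i/n = 0.22 × 0.002518 / 0.31 = 0.001787 m/day = 0.6527 m/yr.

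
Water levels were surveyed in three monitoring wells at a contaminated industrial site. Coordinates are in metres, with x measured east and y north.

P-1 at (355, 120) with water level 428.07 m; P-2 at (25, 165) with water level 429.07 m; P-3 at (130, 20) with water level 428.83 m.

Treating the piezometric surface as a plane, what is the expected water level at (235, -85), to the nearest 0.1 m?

428.6 m

Taking P-1 as reference: P-2−P-1 = (-330, 45, +1.00); P-3−P-1 = (-225, -100, +0.76).
Determinant of the coordinate differences = (-330)·(-100) − (-225)·45 = 43125.
∂h/∂x = [(+1.00)·(-100) − (+0.76)·45] / 43125 = -0.003112
∂h/∂y = [(-330)·(+0.76) − (-225)·(+1.00)] / 43125 = -0.0005983
h(235, -85) = 428.07 + (-0.003112)·(-120) + (-0.0005983)·(-205) = 428.07 +0.373 +0.123 = 428.566 m.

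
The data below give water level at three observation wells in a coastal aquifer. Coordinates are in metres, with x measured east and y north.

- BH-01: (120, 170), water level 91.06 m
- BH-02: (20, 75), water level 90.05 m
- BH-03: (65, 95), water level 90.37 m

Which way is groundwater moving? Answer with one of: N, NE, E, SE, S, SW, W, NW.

SW

Taking BH-01 as reference: BH-02−BH-01 = (-100, -95, -1.01); BH-03−BH-01 = (-55, -75, -0.69).
Solve a·Δx + b·Δy = Δh: det = (-100)·(-75) − (-55)·(-95) = 2275.
∂h/∂x = [(-1.01)·(-75) − (-0.69)·(-95)] / 2275 = +0.004484
∂h/∂y = [(-100)·(-0.69) − (-55)·(-1.01)] / 2275 = +0.005912
Flow = −∇h = (-0.004484 east, -0.005912 north), which points southwest.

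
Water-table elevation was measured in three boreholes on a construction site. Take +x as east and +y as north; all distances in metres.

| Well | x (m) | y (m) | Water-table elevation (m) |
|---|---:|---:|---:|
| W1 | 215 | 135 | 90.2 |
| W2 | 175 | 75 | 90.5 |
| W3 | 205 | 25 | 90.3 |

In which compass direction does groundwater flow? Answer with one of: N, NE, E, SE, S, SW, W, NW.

Taking W1 as reference: W2−W1 = (-40, -60, +0.3); W3−W1 = (-10, -110, +0.1).
Determinant of the coordinate differences = (-40)·(-110) − (-10)·(-60) = 3800.
∂h/∂x = [(+0.3)·(-110) − (+0.1)·(-60)] / 3800 = -0.007105
∂h/∂y = [(-40)·(+0.1) − (-10)·(+0.3)] / 3800 = -0.0002632
Flow = −∇h = (+0.007105 east, +0.0002632 north), which points east.

E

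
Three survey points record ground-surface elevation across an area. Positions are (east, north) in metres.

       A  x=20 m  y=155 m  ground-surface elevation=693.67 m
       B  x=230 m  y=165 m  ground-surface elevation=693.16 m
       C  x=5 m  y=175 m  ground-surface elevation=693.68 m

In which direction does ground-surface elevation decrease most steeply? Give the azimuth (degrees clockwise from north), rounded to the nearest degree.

062°

Differences from A: to B (Δx, Δy, Δh) = (210, 10, -0.51); to C = (-15, 20, +0.01).
Solve a·Δx + b·Δy = Δz: det = 210·20 − (-15)·10 = 4350.
∂z/∂x = [(-0.51)·20 − (+0.01)·10] / 4350 = -0.002368
∂z/∂y = [210·(+0.01) − (-15)·(-0.51)] / 4350 = -0.001276
Steepest decrease is along −∇f: components (+0.002368 E, +0.001276 N).
Azimuth = atan2(+0.002368, +0.001276) = 61.7° ≈ 062°.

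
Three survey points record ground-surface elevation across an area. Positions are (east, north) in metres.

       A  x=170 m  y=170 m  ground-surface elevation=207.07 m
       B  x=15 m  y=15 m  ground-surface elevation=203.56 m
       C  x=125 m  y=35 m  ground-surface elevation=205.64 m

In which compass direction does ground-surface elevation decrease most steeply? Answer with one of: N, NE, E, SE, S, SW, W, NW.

W

Differences from A: to B (Δx, Δy, Δh) = (-155, -155, -3.51); to C = (-45, -135, -1.43).
Determinant of the coordinate differences = (-155)·(-135) − (-45)·(-155) = 13950.
∂z/∂x = [(-3.51)·(-135) − (-1.43)·(-155)] / 13950 = +0.01808
∂z/∂y = [(-155)·(-1.43) − (-45)·(-3.51)] / 13950 = +0.004566
Steepest decrease is along −∇f = (-0.01808 E, -0.004566 N) → west.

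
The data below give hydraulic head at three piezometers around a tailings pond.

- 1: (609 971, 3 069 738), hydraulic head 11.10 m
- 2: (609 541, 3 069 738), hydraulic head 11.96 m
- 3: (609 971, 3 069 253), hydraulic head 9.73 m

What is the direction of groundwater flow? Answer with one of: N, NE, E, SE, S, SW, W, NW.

SE

∂h/∂x = (11.96 − 11.10) / (609541 − 609971) = -0.002000
∂h/∂y = (9.73 − 11.10) / (3069253 − 3069738) = +0.002825
Flow = −∇h = (+0.002000 east, -0.002825 north), which points southeast.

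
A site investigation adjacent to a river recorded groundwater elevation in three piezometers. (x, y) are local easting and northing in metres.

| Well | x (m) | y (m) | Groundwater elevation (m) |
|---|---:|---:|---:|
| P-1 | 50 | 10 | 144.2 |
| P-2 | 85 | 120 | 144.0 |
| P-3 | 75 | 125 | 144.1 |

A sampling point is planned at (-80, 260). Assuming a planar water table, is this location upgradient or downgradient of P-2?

upgradient

Three-point gradient (reference P-1): Δ to P-2 = (35, 110, -0.2), Δ to P-3 = (25, 115, -0.1).
∂h/∂x = -0.009412, ∂h/∂y = +0.001176 (det = 1275).
Head at (-80, 260) = 144.2 + (-0.009412)·(-130) + (+0.001176)·(250) = 145.72 m.
That is higher than the 144.0 m at P-2, so the point is upgradient.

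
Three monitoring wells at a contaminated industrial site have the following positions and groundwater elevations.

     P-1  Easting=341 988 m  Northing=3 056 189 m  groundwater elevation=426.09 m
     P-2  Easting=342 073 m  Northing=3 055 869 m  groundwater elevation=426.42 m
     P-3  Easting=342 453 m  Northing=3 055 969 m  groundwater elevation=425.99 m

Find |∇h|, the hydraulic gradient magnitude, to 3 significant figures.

0.00148

Taking P-1 as reference: P-2−P-1 = (85, -320, +0.33); P-3−P-1 = (465, -220, -0.10).
Determinant of the coordinate differences = 85·(-220) − 465·(-320) = 130100.
∂h/∂x = [(+0.33)·(-220) − (-0.10)·(-320)] / 130100 = -0.0008040
∂h/∂y = [85·(-0.10) − 465·(+0.33)] / 130100 = -0.001245
|∇h| = √(-0.0008040² + -0.001245²) = 0.001482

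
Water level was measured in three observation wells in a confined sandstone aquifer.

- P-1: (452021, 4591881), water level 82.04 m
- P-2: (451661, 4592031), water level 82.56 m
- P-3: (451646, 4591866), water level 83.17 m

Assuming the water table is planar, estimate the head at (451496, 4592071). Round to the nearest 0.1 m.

82.9 m

Taking P-1 as reference: P-2−P-1 = (-360, 150, +0.52); P-3−P-1 = (-375, -15, +1.13).
Determinant of the coordinate differences = (-360)·(-15) − (-375)·150 = 61650.
∂h/∂x = [(+0.52)·(-15) − (+1.13)·150] / 61650 = -0.002876
∂h/∂y = [(-360)·(+1.13) − (-375)·(+0.52)] / 61650 = -0.003436
h(451496, 4592071) = 82.04 + (-0.002876)·(-525) + (-0.003436)·(190) = 82.04 +1.510 -0.653 = 82.897 m.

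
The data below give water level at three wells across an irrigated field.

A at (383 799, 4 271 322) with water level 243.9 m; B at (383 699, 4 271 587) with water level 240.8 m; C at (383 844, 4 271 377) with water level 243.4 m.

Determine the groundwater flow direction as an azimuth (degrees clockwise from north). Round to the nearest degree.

Differences from A: to B (Δx, Δy, Δh) = (-100, 265, -3.1); to C = (45, 55, -0.5).
Determinant of the coordinate differences = (-100)·55 − 45·265 = -17425.
∂h/∂x = [(-3.1)·55 − (-0.5)·265] / -17425 = +0.002181
∂h/∂y = [(-100)·(-0.5) − 45·(-3.1)] / -17425 = -0.01088
Flow direction (−∇h) has components (-0.002181 E, +0.01088 N).
Azimuth = atan2(E, N) = atan2(-0.002181, +0.01088) = 348.7° ≈ 349°.

349°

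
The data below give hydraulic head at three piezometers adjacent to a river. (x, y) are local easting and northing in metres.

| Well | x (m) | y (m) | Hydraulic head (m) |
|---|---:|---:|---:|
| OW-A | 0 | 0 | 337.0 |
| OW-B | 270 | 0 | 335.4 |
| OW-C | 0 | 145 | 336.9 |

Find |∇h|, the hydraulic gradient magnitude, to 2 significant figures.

0.0060

∂h/∂x = (335.4 − 337.0) / (270 − 0) = -0.005926
∂h/∂y = (336.9 − 337.0) / (145 − 0) = -0.0006897
|∇h| = √(-0.005926² + -0.0006897²) = 0.005966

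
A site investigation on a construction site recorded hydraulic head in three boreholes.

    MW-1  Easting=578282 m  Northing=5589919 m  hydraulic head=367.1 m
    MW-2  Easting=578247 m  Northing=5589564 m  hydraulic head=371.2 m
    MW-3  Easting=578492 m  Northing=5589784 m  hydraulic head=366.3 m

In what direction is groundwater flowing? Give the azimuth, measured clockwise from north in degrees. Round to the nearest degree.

045°

Differences from MW-1: to MW-2 (Δx, Δy, Δh) = (-35, -355, +4.1); to MW-3 = (210, -135, -0.8).
Solve a·Δx + b·Δy = Δh: det = (-35)·(-135) − 210·(-355) = 79275.
∂h/∂x = [(+4.1)·(-135) − (-0.8)·(-355)] / 79275 = -0.01056
∂h/∂y = [(-35)·(-0.8) − 210·(+4.1)] / 79275 = -0.01051
Flow direction (−∇h) has components (+0.01056 E, +0.01051 N).
Azimuth = atan2(E, N) = atan2(+0.01056, +0.01051) = 45.2° ≈ 045°.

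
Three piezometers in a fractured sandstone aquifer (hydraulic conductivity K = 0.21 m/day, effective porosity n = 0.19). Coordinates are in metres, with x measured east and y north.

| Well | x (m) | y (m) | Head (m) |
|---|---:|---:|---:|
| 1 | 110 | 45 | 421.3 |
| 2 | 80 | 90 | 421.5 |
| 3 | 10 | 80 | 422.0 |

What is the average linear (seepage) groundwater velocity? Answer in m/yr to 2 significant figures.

2.9 m/yr

Differences from 1: to 2 (Δx, Δy, Δh) = (-30, 45, +0.2); to 3 = (-100, 35, +0.7).
Determinant of the coordinate differences = (-30)·35 − (-100)·45 = 3450.
∂h/∂x = [(+0.2)·35 − (+0.7)·45] / 3450 = -0.007101
∂h/∂y = [(-30)·(+0.7) − (-100)·(+0.2)] / 3450 = -0.0002899
|∇h| = √(-0.007101² + -0.0002899²) = 0.007107
Seepage velocity v = K·i/n = 0.21 × 0.007107 / 0.19 = 0.007855 m/day = 2.869 m/yr.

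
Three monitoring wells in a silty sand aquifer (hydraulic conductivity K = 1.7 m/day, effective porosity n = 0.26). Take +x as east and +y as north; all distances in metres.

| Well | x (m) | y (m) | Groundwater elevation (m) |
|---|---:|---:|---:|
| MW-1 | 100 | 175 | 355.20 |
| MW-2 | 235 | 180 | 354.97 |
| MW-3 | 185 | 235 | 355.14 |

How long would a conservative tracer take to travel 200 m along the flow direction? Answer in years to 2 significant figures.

With h = a·x + b·y + c and MW-1 as origin, the differences give:
  135·a + 5·b = -0.23
  85·a + 60·b = -0.06
Eliminate b (×60 and ×5, subtract): 7675·a = -13.500 → a = ∂h/∂x = -0.001759
Back-substitute: b = ∂h/∂y = +0.001492.
|∇h| = √(-0.001759² + 0.001492²) = 0.002307
Seepage velocity v = K·i/n = 1.7 × 0.002307 / 0.26 = 0.01508 m/day.
t = 200 / 0.01508 = 1.326e+04 days = 36.3 years.

36 years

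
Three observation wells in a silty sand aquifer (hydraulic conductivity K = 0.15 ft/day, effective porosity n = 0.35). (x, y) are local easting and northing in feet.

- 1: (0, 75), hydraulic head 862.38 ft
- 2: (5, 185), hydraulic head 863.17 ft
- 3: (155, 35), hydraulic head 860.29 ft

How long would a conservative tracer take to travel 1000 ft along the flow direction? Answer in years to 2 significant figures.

460 years

Three-point gradient (reference 1): Δ to 2 = (5, 110, +0.79), Δ to 3 = (155, -40, -2.09).
∂h/∂x = -0.01150, ∂h/∂y = +0.007704 (det = -17250).
|∇h| = √(-0.01150² + 0.007704²) = 0.01384
Seepage velocity v = K·i/n = 0.15 × 0.01384 / 0.35 = 0.005931 ft/day.
t = 1000 / 0.005931 = 1.686e+05 days = 462 years.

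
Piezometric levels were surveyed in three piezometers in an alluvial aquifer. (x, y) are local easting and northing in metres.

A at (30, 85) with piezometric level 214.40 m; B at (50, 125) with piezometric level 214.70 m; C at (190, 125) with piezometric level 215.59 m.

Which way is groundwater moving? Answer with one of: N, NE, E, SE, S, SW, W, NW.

Differences from A: to B (Δx, Δy, Δh) = (20, 40, +0.30); to C = (160, 40, +1.19).
Solve a·Δx + b·Δy = Δh: det = 20·40 − 160·40 = -5600.
∂h/∂x = [(+0.30)·40 − (+1.19)·40] / -5600 = +0.006357
∂h/∂y = [20·(+1.19) − 160·(+0.30)] / -5600 = +0.004321
Flow = −∇h = (-0.006357 east, -0.004321 north), which points southwest.

SW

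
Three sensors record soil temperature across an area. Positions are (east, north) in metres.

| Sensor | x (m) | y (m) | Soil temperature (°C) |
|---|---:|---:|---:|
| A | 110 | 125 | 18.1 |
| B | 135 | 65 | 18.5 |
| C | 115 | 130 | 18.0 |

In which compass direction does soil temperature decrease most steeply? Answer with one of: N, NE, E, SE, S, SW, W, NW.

Taking A as reference: B−A = (25, -60, +0.4); C−A = (5, 5, -0.1).
Determinant of the coordinate differences = 25·5 − 5·(-60) = 425.
∂T/∂x = [(+0.4)·5 − (-0.1)·(-60)] / 425 = -0.009412
∂T/∂y = [25·(-0.1) − 5·(+0.4)] / 425 = -0.01059
Steepest decrease is along −∇f = (+0.009412 E, +0.01059 N) → northeast.

NE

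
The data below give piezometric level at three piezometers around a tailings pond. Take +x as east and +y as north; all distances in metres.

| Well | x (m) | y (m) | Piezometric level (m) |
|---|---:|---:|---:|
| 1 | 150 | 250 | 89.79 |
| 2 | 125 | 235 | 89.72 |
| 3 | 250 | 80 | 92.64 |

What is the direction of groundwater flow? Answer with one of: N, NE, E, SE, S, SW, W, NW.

With h = a·x + b·y + c and 1 as origin, the differences give:
  (-25)·a + (-15)·b = -0.07
  100·a + (-170)·b = +2.85
Eliminate b (×(-170) and ×(-15), subtract): 5750·a = 54.650 → a = ∂h/∂x = +0.009504
Back-substitute: b = ∂h/∂y = -0.01117.
Flow = −∇h = (-0.009504 east, +0.01117 north), which points northwest.

NW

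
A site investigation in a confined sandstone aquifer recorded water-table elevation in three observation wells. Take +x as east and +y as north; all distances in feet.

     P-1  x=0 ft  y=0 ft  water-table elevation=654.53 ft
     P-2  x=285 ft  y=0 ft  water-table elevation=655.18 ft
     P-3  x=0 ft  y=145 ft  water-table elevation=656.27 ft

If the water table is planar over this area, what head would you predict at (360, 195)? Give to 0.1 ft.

∂h/∂x = (655.18 − 654.53) / (285 − 0) = +0.002281
∂h/∂y = (656.27 − 654.53) / (145 − 0) = +0.01200
h(360, 195) = 654.53 + (+0.002281)·(360) + (+0.01200)·(195) = 654.53 +0.821 +2.340 = 657.691 ft.

657.7 ft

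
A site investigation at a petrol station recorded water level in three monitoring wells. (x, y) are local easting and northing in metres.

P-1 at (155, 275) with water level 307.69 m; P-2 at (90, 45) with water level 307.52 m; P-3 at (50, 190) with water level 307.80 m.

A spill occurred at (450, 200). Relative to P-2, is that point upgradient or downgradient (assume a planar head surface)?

Three-point gradient (reference P-1): Δ to P-2 = (-65, -230, -0.17), Δ to P-3 = (-105, -85, +0.11).
∂h/∂x = -0.002134, ∂h/∂y = +0.001342 (det = -18625).
Head at (450, 200) = 307.69 + (-0.002134)·(295) + (+0.001342)·(-75) = 306.96 m.
That is lower than the 307.52 m at P-2, so the point is downgradient.

downgradient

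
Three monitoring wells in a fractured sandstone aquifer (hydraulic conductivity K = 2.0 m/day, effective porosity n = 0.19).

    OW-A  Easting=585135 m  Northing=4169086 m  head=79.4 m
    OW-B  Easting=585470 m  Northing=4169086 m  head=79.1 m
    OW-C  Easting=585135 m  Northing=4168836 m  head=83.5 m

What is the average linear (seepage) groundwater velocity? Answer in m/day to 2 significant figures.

∂h/∂x = (79.1 − 79.4) / (585470 − 585135) = -0.0008955
∂h/∂y = (83.5 − 79.4) / (4168836 − 4169086) = -0.01640
|∇h| = √(-0.0008955² + -0.01640²) = 0.01642
Seepage velocity v = K·i/n = 2.0 × 0.01642 / 0.19 = 0.1728 m/day.

0.17 m/day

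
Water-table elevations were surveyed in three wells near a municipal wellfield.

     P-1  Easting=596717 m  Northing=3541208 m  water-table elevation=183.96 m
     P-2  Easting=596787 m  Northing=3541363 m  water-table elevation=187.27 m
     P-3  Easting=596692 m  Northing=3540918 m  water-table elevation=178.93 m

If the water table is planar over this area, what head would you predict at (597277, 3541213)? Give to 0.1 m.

With h = a·x + b·y + c and P-1 as origin, the differences give:
  70·a + 155·b = +3.31
  (-25)·a + (-290)·b = -5.03
Eliminate b (×(-290) and ×155, subtract): -16425·a = -180.250 → a = ∂h/∂x = +0.01097
Back-substitute: b = ∂h/∂y = +0.01640.
h(597277, 3541213) = 183.96 + (+0.01097)·(560) + (+0.01640)·(5) = 183.96 +6.146 +0.082 = 190.188 m.

190.2 m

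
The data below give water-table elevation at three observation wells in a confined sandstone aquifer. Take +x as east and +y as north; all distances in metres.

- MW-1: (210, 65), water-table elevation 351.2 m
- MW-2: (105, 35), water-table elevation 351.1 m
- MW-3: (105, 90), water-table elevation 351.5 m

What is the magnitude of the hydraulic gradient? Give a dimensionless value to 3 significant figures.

Three-point gradient (reference MW-1): Δ to MW-2 = (-105, -30, -0.1), Δ to MW-3 = (-105, 25, +0.3).
∂h/∂x = -0.001126, ∂h/∂y = +0.007273 (det = -5775).
|∇h| = √(-0.001126² + 0.007273²) = 0.00736

0.00736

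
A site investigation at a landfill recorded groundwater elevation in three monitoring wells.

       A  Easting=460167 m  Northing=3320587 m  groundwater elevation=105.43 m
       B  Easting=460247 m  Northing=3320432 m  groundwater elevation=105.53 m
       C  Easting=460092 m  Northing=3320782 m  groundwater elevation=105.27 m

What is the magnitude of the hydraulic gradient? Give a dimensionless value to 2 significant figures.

0.0019

Three-point gradient (reference A): Δ to B = (80, -155, +0.10), Δ to C = (-75, 195, -0.16).
∂h/∂x = -0.001333, ∂h/∂y = -0.001333 (det = 3975).
|∇h| = √(-0.001333² + -0.001333²) = 0.001885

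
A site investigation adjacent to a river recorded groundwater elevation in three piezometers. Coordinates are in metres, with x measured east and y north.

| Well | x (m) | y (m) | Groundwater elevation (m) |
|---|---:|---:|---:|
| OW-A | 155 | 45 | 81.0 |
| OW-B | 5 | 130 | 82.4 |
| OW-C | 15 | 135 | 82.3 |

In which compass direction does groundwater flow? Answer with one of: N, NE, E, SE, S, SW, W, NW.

Taking OW-A as reference: OW-B−OW-A = (-150, 85, +1.4); OW-C−OW-A = (-140, 90, +1.3).
Solve a·Δx + b·Δy = Δh: det = (-150)·90 − (-140)·85 = -1600.
∂h/∂x = [(+1.4)·90 − (+1.3)·85] / -1600 = -0.009688
∂h/∂y = [(-150)·(+1.3) − (-140)·(+1.4)] / -1600 = -0.0006250
Flow = −∇h = (+0.009688 east, +0.0006250 north), which points east.

E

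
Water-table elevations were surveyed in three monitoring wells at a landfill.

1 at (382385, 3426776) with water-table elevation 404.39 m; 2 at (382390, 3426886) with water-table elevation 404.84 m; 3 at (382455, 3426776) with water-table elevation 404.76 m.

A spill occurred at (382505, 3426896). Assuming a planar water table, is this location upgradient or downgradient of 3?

upgradient

Taking 1 as reference: 2−1 = (5, 110, +0.45); 3−1 = (70, 0, +0.37).
Solve a·Δx + b·Δy = Δh: det = 5·0 − 70·110 = -7700.
∂h/∂x = [(+0.45)·0 − (+0.37)·110] / -7700 = +0.005286
∂h/∂y = [5·(+0.37) − 70·(+0.45)] / -7700 = +0.003851
Head at (382505, 3426896) = 404.39 + (+0.005286)·(120) + (+0.003851)·(120) = 405.49 m.
That is higher than the 404.76 m at 3, so the point is upgradient.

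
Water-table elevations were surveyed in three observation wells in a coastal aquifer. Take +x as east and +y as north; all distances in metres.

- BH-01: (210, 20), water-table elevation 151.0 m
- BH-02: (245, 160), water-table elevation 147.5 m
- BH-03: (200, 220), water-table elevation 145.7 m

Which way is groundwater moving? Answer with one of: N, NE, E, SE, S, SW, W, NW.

N

Differences from BH-01: to BH-02 (Δx, Δy, Δh) = (35, 140, -3.5); to BH-03 = (-10, 200, -5.3).
Solve a·Δx + b·Δy = Δh: det = 35·200 − (-10)·140 = 8400.
∂h/∂x = [(-3.5)·200 − (-5.3)·140] / 8400 = +0.005000
∂h/∂y = [35·(-5.3) − (-10)·(-3.5)] / 8400 = -0.02625
Flow = −∇h = (-0.005000 east, +0.02625 north), which points north.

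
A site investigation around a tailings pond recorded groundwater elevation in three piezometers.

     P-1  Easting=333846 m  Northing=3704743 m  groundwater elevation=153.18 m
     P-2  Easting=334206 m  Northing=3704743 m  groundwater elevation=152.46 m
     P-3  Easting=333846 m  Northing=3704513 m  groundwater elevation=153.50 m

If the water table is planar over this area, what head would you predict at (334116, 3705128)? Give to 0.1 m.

∂h/∂x = (152.46 − 153.18) / (334206 − 333846) = -0.002000
∂h/∂y = (153.50 − 153.18) / (3704513 − 3704743) = -0.001391
h(334116, 3705128) = 153.18 + (-0.002000)·(270) + (-0.001391)·(385) = 153.18 -0.540 -0.536 = 152.104 m.

152.1 m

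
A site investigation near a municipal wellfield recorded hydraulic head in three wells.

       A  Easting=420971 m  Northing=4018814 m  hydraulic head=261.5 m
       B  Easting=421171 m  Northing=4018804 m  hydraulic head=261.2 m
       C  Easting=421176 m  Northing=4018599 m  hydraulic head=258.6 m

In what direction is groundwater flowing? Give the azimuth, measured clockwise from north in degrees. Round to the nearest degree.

176°

Differences from A: to B (Δx, Δy, Δh) = (200, -10, -0.3); to C = (205, -215, -2.9).
Determinant of the coordinate differences = 200·(-215) − 205·(-10) = -40950.
∂h/∂x = [(-0.3)·(-215) − (-2.9)·(-10)] / -40950 = -0.0008669
∂h/∂y = [200·(-2.9) − 205·(-0.3)] / -40950 = +0.01266
Flow direction (−∇h) has components (+0.0008669 E, -0.01266 N).
Azimuth = atan2(E, N) = atan2(+0.0008669, -0.01266) = 176.1° ≈ 176°.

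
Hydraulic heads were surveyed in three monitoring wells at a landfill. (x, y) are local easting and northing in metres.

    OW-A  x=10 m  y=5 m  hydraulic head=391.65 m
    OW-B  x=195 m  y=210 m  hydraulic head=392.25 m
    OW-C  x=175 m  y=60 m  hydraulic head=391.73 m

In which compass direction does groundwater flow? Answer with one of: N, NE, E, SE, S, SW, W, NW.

Taking OW-A as reference: OW-B−OW-A = (185, 205, +0.60); OW-C−OW-A = (165, 55, +0.08).
Determinant of the coordinate differences = 185·55 − 165·205 = -23650.
∂h/∂x = [(+0.60)·55 − (+0.08)·205] / -23650 = -0.0007019
∂h/∂y = [185·(+0.08) − 165·(+0.60)] / -23650 = +0.003560
Flow = −∇h = (+0.0007019 east, -0.003560 north), which points south.

S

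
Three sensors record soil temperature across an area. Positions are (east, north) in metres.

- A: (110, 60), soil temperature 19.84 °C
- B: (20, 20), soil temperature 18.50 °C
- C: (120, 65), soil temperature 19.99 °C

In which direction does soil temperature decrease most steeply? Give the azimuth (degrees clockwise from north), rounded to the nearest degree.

262°

With T = a·x + b·y + c and A as origin, the differences give:
  (-90)·a + (-40)·b = -1.34
  10·a + 5·b = +0.15
Eliminate b (×5 and ×(-40), subtract): -50·a = -0.700 → a = ∂T/∂x = +0.01400
Back-substitute: b = ∂T/∂y = +0.002000.
Steepest decrease is along −∇f: components (-0.01400 E, -0.002000 N).
Azimuth = atan2(-0.01400, -0.002000) = 261.9° ≈ 262°.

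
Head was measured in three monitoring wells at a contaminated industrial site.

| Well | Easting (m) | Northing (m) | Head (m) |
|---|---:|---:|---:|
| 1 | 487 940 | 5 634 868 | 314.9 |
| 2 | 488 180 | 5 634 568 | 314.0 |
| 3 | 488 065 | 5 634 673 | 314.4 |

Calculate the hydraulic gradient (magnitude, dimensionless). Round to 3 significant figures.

Differences from 1: to 2 (Δx, Δy, Δh) = (240, -300, -0.9); to 3 = (125, -195, -0.5).
Solve a·Δx + b·Δy = Δh: det = 240·(-195) − 125·(-300) = -9300.
∂h/∂x = [(-0.9)·(-195) − (-0.5)·(-300)] / -9300 = -0.002742
∂h/∂y = [240·(-0.5) − 125·(-0.9)] / -9300 = +0.0008065
|∇h| = √(-0.002742² + 0.0008065²) = 0.002858

0.00286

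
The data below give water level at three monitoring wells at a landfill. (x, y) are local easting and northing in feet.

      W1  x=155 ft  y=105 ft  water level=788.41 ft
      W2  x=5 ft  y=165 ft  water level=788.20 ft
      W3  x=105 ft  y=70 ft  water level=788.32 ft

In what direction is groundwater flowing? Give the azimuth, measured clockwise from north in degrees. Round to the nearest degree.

Three-point gradient (reference W1): Δ to W2 = (-150, 60, -0.21), Δ to W3 = (-50, -35, -0.09).
∂h/∂x = +0.001545, ∂h/∂y = +0.0003636 (det = 8250).
Flow direction (−∇h) has components (-0.001545 E, -0.0003636 N).
Azimuth = atan2(E, N) = atan2(-0.001545, -0.0003636) = 256.8° ≈ 257°.

257°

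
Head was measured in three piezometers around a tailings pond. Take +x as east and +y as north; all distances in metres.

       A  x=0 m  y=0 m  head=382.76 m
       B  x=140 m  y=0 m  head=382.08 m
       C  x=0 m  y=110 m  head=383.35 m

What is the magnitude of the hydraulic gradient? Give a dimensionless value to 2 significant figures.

∂h/∂x = (382.08 − 382.76) / (140 − 0) = -0.004857
∂h/∂y = (383.35 − 382.76) / (110 − 0) = +0.005364
|∇h| = √(-0.004857² + 0.005364²) = 0.007236

0.0072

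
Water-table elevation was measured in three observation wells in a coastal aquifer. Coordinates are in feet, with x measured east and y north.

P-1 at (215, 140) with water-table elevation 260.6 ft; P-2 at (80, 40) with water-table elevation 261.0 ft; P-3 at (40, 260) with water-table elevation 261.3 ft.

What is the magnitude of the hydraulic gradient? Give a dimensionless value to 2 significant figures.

Differences from P-1: to P-2 (Δx, Δy, Δh) = (-135, -100, +0.4); to P-3 = (-175, 120, +0.7).
Solve a·Δx + b·Δy = Δh: det = (-135)·120 − (-175)·(-100) = -33700.
∂h/∂x = [(+0.4)·120 − (+0.7)·(-100)] / -33700 = -0.003501
∂h/∂y = [(-135)·(+0.7) − (-175)·(+0.4)] / -33700 = +0.0007270
|∇h| = √(-0.003501² + 0.0007270²) = 0.003576

0.0036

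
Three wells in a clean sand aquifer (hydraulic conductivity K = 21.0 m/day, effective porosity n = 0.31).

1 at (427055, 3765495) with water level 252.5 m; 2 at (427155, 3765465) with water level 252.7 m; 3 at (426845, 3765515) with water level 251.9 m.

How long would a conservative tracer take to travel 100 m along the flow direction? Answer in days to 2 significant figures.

With h = a·x + b·y + c and 1 as origin, the differences give:
  100·a + (-30)·b = +0.2
  (-210)·a + 20·b = -0.6
Eliminate b (×20 and ×(-30), subtract): -4300·a = -14.00 → a = ∂h/∂x = +0.003256
Back-substitute: b = ∂h/∂y = +0.004186.
|∇h| = √(0.003256² + 0.004186²) = 0.005303
Seepage velocity v = K·i/n = 21.0 × 0.005303 / 0.31 = 0.3592 m/day.
t = 100 / 0.3592 = 278.4 days.

280 days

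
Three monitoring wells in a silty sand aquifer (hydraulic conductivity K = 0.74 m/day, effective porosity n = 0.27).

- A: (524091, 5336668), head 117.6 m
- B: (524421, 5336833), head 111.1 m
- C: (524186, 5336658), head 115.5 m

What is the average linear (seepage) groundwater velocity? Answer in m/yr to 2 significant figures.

22 m/yr

With h = a·x + b·y + c and A as origin, the differences give:
  330·a + 165·b = -6.5
  95·a + (-10)·b = -2.1
Eliminate b (×(-10) and ×165, subtract): -18975·a = 411.50 → a = ∂h/∂x = -0.02169
Back-substitute: b = ∂h/∂y = +0.003979.
|∇h| = √(-0.02169² + 0.003979²) = 0.02205
Seepage velocity v = K·i/n = 0.74 × 0.02205 / 0.27 = 0.06043 m/day = 22.07 m/yr.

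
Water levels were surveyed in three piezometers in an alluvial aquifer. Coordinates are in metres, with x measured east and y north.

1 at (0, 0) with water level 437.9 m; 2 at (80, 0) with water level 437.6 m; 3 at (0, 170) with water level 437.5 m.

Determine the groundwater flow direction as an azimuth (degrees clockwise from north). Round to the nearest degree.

058°

∂h/∂x = (437.6 − 437.9) / (80 − 0) = -0.003750
∂h/∂y = (437.5 − 437.9) / (170 − 0) = -0.002353
Flow direction (−∇h) has components (+0.003750 E, +0.002353 N).
Azimuth = atan2(E, N) = atan2(+0.003750, +0.002353) = 57.9° ≈ 058°.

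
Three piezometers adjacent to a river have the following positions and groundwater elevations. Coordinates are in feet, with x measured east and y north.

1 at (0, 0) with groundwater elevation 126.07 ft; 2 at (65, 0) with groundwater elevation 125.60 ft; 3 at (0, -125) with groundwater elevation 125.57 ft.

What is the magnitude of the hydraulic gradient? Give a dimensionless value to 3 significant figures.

0.00826

∂h/∂x = (125.60 − 126.07) / (65 − 0) = -0.007231
∂h/∂y = (125.57 − 126.07) / (-125 − 0) = +0.004000
|∇h| = √(-0.007231² + 0.004000²) = 0.008264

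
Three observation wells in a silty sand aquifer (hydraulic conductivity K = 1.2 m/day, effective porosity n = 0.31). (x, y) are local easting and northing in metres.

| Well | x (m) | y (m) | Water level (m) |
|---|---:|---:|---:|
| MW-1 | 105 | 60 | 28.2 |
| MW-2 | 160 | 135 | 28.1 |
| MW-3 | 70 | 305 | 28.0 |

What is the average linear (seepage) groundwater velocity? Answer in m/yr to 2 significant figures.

Taking MW-1 as reference: MW-2−MW-1 = (55, 75, -0.1); MW-3−MW-1 = (-35, 245, -0.2).
Determinant of the coordinate differences = 55·245 − (-35)·75 = 16100.
∂h/∂x = [(-0.1)·245 − (-0.2)·75] / 16100 = -0.0005901
∂h/∂y = [55·(-0.2) − (-35)·(-0.1)] / 16100 = -0.0009006
|∇h| = √(-0.0005901² + -0.0009006²) = 0.001077
Seepage velocity v = K·i/n = 1.2 × 0.001077 / 0.31 = 0.004169 m/day = 1.523 m/yr.

1.5 m/yr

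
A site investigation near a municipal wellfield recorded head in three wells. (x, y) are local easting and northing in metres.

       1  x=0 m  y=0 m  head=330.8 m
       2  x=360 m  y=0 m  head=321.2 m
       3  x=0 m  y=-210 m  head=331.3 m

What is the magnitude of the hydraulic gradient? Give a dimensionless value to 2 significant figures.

0.027

∂h/∂x = (321.2 − 330.8) / (360 − 0) = -0.02667
∂h/∂y = (331.3 − 330.8) / (-210 − 0) = -0.002381
|∇h| = √(-0.02667² + -0.002381²) = 0.02678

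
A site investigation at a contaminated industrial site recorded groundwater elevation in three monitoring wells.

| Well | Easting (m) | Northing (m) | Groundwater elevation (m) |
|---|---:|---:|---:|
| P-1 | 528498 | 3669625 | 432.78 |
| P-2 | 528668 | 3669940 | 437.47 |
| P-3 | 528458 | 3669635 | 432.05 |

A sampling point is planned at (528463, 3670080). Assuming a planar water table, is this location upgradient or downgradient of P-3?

With h = a·x + b·y + c and P-1 as origin, the differences give:
  170·a + 315·b = +4.69
  (-40)·a + 10·b = -0.73
Eliminate b (×10 and ×315, subtract): 14300·a = 276.850 → a = ∂h/∂x = +0.01936
Back-substitute: b = ∂h/∂y = +0.004441.
Head at (528463, 3670080) = 432.78 + (+0.01936)·(-35) + (+0.004441)·(455) = 434.12 m.
That is higher than the 432.05 m at P-3, so the point is upgradient.

upgradient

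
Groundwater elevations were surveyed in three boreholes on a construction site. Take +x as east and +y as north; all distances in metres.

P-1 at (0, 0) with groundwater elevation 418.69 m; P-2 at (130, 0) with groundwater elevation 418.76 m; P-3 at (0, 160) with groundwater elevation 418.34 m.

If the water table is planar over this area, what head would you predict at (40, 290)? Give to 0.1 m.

418.1 m

∂h/∂x = (418.76 − 418.69) / (130 − 0) = +0.0005385
∂h/∂y = (418.34 − 418.69) / (160 − 0) = -0.002188
h(40, 290) = 418.69 + (+0.0005385)·(40) + (-0.002188)·(290) = 418.69 +0.022 -0.634 = 418.077 m.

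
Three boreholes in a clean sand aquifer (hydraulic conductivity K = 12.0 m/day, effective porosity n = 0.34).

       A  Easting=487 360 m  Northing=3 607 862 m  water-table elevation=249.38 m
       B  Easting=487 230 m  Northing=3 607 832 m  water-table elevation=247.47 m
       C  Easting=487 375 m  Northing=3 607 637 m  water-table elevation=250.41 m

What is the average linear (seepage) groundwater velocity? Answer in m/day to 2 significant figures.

Differences from A: to B (Δx, Δy, Δh) = (-130, -30, -1.91); to C = (15, -225, +1.03).
Determinant of the coordinate differences = (-130)·(-225) − 15·(-30) = 29700.
∂h/∂x = [(-1.91)·(-225) − (+1.03)·(-30)] / 29700 = +0.01551
∂h/∂y = [(-130)·(+1.03) − 15·(-1.91)] / 29700 = -0.003544
|∇h| = √(0.01551² + -0.003544²) = 0.01591
Seepage velocity v = K·i/n = 12.0 × 0.01591 / 0.34 = 0.5615 m/day.

0.56 m/day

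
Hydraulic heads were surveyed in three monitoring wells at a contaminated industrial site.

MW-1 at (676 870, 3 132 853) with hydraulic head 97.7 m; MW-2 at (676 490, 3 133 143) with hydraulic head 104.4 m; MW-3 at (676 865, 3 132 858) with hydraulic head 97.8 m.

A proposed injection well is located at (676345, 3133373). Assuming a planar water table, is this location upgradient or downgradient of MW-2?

Three-point gradient (reference MW-1): Δ to MW-2 = (-380, 290, +6.7), Δ to MW-3 = (-5, 5, +0.1).
∂h/∂x = -0.01000, ∂h/∂y = +0.010000 (det = -450).
Head at (676345, 3133373) = 97.7 + (-0.01000)·(-525) + (+0.010000)·(520) = 108.15 m.
That is higher than the 104.4 m at MW-2, so the point is upgradient.

upgradient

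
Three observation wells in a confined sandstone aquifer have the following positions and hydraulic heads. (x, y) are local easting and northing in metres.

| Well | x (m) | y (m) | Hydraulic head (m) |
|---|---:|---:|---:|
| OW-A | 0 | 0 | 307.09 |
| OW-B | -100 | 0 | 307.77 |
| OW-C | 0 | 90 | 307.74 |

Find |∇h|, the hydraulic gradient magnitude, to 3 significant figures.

0.00992

∂h/∂x = (307.77 − 307.09) / (-100 − 0) = -0.006800
∂h/∂y = (307.74 − 307.09) / (90 − 0) = +0.007222
|∇h| = √(-0.006800² + 0.007222²) = 0.00992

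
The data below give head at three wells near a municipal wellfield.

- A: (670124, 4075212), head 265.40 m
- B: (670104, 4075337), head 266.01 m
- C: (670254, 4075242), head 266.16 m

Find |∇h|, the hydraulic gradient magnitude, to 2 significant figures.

Taking A as reference: B−A = (-20, 125, +0.61); C−A = (130, 30, +0.76).
Solve a·Δx + b·Δy = Δh: det = (-20)·30 − 130·125 = -16850.
∂h/∂x = [(+0.61)·30 − (+0.76)·125] / -16850 = +0.004552
∂h/∂y = [(-20)·(+0.76) − 130·(+0.61)] / -16850 = +0.005608
|∇h| = √(0.004552² + 0.005608²) = 0.007223

0.0072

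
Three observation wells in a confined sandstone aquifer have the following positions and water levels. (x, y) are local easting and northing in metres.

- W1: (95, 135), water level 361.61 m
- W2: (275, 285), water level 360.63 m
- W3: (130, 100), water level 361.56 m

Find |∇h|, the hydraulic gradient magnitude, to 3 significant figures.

With h = a·x + b·y + c and W1 as origin, the differences give:
  180·a + 150·b = -0.98
  35·a + (-35)·b = -0.05
Eliminate b (×(-35) and ×150, subtract): -11550·a = 41.800 → a = ∂h/∂x = -0.003619
Back-substitute: b = ∂h/∂y = -0.002190.
|∇h| = √(-0.003619² + -0.002190²) = 0.00423

0.00423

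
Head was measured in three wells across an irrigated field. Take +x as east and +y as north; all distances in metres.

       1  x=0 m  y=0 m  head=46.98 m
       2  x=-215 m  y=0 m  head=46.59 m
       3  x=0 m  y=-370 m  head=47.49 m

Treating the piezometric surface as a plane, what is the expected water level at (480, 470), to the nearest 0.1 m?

47.2 m

∂h/∂x = (46.59 − 46.98) / (-215 − 0) = +0.001814
∂h/∂y = (47.49 − 46.98) / (-370 − 0) = -0.001378
h(480, 470) = 46.98 + (+0.001814)·(480) + (-0.001378)·(470) = 46.98 +0.871 -0.648 = 47.203 m.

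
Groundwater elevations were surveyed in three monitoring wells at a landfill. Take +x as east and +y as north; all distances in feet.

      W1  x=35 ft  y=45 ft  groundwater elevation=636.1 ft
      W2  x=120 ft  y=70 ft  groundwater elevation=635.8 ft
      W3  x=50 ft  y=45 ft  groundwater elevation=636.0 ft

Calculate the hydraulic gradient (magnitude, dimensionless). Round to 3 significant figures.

0.0126

Differences from W1: to W2 (Δx, Δy, Δh) = (85, 25, -0.3); to W3 = (15, 0, -0.1).
Determinant of the coordinate differences = 85·0 − 15·25 = -375.
∂h/∂x = [(-0.3)·0 − (-0.1)·25] / -375 = -0.006667
∂h/∂y = [85·(-0.1) − 15·(-0.3)] / -375 = +0.01067
|∇h| = √(-0.006667² + 0.01067²) = 0.01258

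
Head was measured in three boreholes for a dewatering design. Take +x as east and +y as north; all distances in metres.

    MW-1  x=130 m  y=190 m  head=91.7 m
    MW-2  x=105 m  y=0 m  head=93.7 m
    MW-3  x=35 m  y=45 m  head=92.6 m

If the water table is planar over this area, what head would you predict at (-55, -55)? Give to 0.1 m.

93.0 m

Three-point gradient (reference MW-1): Δ to MW-2 = (-25, -190, +2.0), Δ to MW-3 = (-95, -145, +0.9).
∂h/∂x = +0.008250, ∂h/∂y = -0.01161 (det = -14425).
h(-55, -55) = 91.7 + (+0.008250)·(-185) + (-0.01161)·(-245) = 91.7 -1.526 +2.845 = 93.019 m.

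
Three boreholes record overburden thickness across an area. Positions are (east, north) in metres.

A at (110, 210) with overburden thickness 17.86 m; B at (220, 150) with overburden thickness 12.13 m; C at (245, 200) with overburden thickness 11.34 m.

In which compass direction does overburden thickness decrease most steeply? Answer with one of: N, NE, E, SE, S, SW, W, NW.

Differences from A: to B (Δx, Δy, Δh) = (110, -60, -5.73); to C = (135, -10, -6.52).
Determinant of the coordinate differences = 110·(-10) − 135·(-60) = 7000.
∂d/∂x = [(-5.73)·(-10) − (-6.52)·(-60)] / 7000 = -0.04770
∂d/∂y = [110·(-6.52) − 135·(-5.73)] / 7000 = +0.008050
Steepest decrease is along −∇f = (+0.04770 E, -0.008050 N) → east.

E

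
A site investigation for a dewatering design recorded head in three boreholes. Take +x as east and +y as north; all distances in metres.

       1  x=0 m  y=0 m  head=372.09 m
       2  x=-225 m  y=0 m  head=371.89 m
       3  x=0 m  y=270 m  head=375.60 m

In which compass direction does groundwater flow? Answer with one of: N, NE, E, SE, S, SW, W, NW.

∂h/∂x = (371.89 − 372.09) / (-225 − 0) = +0.0008889
∂h/∂y = (375.60 − 372.09) / (270 − 0) = +0.01300
Flow = −∇h = (-0.0008889 east, -0.01300 north), which points south.

S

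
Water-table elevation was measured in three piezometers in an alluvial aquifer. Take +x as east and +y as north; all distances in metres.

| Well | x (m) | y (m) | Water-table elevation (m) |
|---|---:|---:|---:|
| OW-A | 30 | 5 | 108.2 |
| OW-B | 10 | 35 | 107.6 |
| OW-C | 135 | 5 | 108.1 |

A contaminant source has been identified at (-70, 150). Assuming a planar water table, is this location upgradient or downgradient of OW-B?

downgradient

Differences from OW-A: to OW-B (Δx, Δy, Δh) = (-20, 30, -0.6); to OW-C = (105, 0, -0.1).
Determinant of the coordinate differences = (-20)·0 − 105·30 = -3150.
∂h/∂x = [(-0.6)·0 − (-0.1)·30] / -3150 = -0.0009524
∂h/∂y = [(-20)·(-0.1) − 105·(-0.6)] / -3150 = -0.02063
Head at (-70, 150) = 108.2 + (-0.0009524)·(-100) + (-0.02063)·(145) = 105.30 m.
That is lower than the 107.6 m at OW-B, so the point is downgradient.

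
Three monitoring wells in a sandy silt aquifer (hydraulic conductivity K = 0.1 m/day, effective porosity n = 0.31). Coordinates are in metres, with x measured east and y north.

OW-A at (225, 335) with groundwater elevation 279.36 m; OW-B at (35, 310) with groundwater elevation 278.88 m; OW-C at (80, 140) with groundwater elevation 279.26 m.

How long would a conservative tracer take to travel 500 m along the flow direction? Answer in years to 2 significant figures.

Taking OW-A as reference: OW-B−OW-A = (-190, -25, -0.48); OW-C−OW-A = (-145, -195, -0.10).
Solve a·Δx + b·Δy = Δh: det = (-190)·(-195) − (-145)·(-25) = 33425.
∂h/∂x = [(-0.48)·(-195) − (-0.10)·(-25)] / 33425 = +0.002726
∂h/∂y = [(-190)·(-0.10) − (-145)·(-0.48)] / 33425 = -0.001514
|∇h| = √(0.002726² + -0.001514²) = 0.003118
Seepage velocity v = K·i/n = 0.1 × 0.003118 / 0.31 = 0.001006 m/day.
t = 500 / 0.001006 = 4.97e+05 days = 1.36e+03 years.

1400 years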